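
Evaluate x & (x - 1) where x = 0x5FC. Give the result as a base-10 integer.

x = 10111111100 = 1532
x - 1 = 10111111011
AND   = 10111111000 = 1528
(x & (x - 1) clears the lowest set bit of x.)

1528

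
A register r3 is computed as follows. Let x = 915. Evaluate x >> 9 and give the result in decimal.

915 = 1110010011
shift right by 9 → 0000000001 = 1
(equivalently, floor(915 / 512))

1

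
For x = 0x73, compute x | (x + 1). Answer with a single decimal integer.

x = 1110011 = 115
x + 1 = 1110100
OR    = 1110111 = 119
(x | (x + 1) sets the lowest cleared bit.)

119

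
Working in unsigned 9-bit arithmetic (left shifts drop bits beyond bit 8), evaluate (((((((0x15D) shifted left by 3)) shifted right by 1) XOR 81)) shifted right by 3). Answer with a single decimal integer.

0x15D = 101011101
→ shifted left by 3 (mod 2^9) → 011101000 = 232
→ shifted right by 1 → 001110100 = 116
81 = 001010001
→ XOR → 000100101 = 37
→ shifted right by 3 → 000000100 = 4

4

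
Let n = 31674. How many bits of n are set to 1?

31674 = 111101110111010
Count the 1s: 1 + 1 + 1 + 1 + 1 + 1 + 1 + 1 + 1 + 1 + 1 = 11

11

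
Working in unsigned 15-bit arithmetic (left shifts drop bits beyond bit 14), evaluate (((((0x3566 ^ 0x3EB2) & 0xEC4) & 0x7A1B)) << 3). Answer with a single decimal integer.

0x3566 = 011010101100110
0x3EB2 = 011111010110010
→ ^ → 000101111010100 = 3028
0xEC4 = 000111011000100
→ & → 000101011000100 = 2756
0x7A1B = 111101000011011
→ & → 000101000000000 = 2560
→ << 3 (mod 2^15) → 101000000000000 = 20480

20480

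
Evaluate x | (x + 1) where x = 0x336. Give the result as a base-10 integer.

x = 1100110110 = 822
x + 1 = 1100110111
OR    = 1100110111 = 823
(x | (x + 1) sets the lowest cleared bit.)

823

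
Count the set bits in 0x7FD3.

12

0x7FD3 = 111111111010011
Count the 1s: 1 + 1 + 1 + 1 + 1 + 1 + 1 + 1 + 1 + 1 + 1 + 1 = 12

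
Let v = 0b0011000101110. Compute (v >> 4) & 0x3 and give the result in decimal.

v = 0011000101110
Shift right by 4: 001100010
Mask low 2 bits: 10 = 2

2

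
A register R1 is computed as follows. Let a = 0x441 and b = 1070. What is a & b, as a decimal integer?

1024

0x441 = 10001000001
1070 = 10000101110
AND → 10000000000 = 1024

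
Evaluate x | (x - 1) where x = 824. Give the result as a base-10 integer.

831

x = 1100111000 = 824
x - 1 = 1100110111
OR    = 1100111111 = 831
(x | (x - 1) sets all bits below the lowest set bit.)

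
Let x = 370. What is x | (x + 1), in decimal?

x = 101110010 = 370
x + 1 = 101110011
OR    = 101110011 = 371
(x | (x + 1) sets the lowest cleared bit.)

371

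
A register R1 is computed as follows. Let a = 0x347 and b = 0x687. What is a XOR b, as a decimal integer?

0x347 = 01101000111
0x687 = 11010000111
XOR → 10111000000 = 1472

1472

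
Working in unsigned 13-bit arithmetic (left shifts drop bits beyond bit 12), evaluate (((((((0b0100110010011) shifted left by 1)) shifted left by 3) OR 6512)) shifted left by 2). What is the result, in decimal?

0b0100110010011 = 0100110010011
→ shifted left by 1 (mod 2^13) → 1001100100110 = 4902
→ shifted left by 3 (mod 2^13) → 1100100110000 = 6448
6512 = 1100101110000
→ OR → 1100101110000 = 6512
→ shifted left by 2 (mod 2^13) → 0010111000000 = 1472

1472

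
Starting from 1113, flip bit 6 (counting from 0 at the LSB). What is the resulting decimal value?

x = 010001011001
bit 6 is currently 1; toggle it via x ^ (1 << 6) = x ^ 64
→ 010000011001 = 1049

1049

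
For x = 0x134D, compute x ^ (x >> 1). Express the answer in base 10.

6891

x = 1001101001101 = 4941
x>>1 = 0100110100110
XOR  = 1101011101011 = 6891
(x ^ (x >> 1) gives the standard binary-reflected Gray code of x.)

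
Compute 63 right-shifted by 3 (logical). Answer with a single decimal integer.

63 = 111111
shift right by 3 → 000111 = 7
(equivalently, floor(63 / 8))

7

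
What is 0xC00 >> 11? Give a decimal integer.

0xC00 = 110000000000
shift right by 11 → 000000000001 = 1
(equivalently, floor(3072 / 2048))

1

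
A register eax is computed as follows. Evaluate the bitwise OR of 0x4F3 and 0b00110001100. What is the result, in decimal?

1535

0x4F3 = 10011110011
b = 00110001100
 OR → 10111111111 = 1535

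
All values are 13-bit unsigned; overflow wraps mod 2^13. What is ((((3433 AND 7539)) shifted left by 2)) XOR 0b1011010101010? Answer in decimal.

814

3433 = 0110101101001
7539 = 1110101110011
→ AND → 0110101100001 = 3425
→ shifted left by 2 (mod 2^13) → 1010110000100 = 5508
0b1011010101010 = 1011010101010
→ XOR → 0001100101110 = 814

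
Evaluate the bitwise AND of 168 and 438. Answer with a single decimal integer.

168 = 010101000
438 = 110110110
AND → 010100000 = 160

160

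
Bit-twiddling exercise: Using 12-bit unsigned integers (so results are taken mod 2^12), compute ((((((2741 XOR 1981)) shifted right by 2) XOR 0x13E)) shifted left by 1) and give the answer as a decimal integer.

1272

2741 = 101010110101
1981 = 011110111101
→ XOR → 110100001000 = 3336
→ shifted right by 2 → 001101000010 = 834
0x13E = 000100111110
→ XOR → 001001111100 = 636
→ shifted left by 1 (mod 2^12) → 010011111000 = 1272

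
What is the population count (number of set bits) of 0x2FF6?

0x2FF6 = 10111111110110
Count the 1s: 1 + 1 + 1 + 1 + 1 + 1 + 1 + 1 + 1 + 1 + 1 = 11

11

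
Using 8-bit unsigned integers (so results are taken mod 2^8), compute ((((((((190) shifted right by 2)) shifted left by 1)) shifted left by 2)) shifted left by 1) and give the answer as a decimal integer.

240

190 = 10111110
→ shifted right by 2 → 00101111 = 47
→ shifted left by 1 (mod 2^8) → 01011110 = 94
→ shifted left by 2 (mod 2^8) → 01111000 = 120
→ shifted left by 1 (mod 2^8) → 11110000 = 240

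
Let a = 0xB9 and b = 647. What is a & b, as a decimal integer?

0xB9 = 0010111001
647 = 1010000111
AND → 0010000001 = 129

129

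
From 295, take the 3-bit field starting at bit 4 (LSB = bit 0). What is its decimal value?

2

v = 100100111
Shift right by 4: 10010
Mask low 3 bits: 010 = 2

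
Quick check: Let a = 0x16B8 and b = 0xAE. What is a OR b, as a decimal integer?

0x16B8 = 1011010111000
0xAE = 0000010101110
 OR → 1011010111110 = 5822

5822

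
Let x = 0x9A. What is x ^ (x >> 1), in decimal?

x = 10011010 = 154
x>>1 = 01001101
XOR  = 11010111 = 215
(x ^ (x >> 1) gives the standard binary-reflected Gray code of x.)

215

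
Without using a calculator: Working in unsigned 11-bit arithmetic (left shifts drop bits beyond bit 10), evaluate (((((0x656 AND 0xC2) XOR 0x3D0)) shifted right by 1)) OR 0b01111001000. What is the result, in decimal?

969

0x656 = 11001010110
0xC2 = 00011000010
→ AND → 00001000010 = 66
0x3D0 = 01111010000
→ XOR → 01110010010 = 914
→ shifted right by 1 → 00111001001 = 457
0b01111001000 = 01111001000
→ OR → 01111001001 = 969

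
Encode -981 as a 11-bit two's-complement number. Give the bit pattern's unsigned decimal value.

981 in 11 bits: 01111010101
Invert: 10000101010
Add 1:  10000101011 = 1067
(Check: 2^11 - 981 = 2048 - 981 = 1067.)

1067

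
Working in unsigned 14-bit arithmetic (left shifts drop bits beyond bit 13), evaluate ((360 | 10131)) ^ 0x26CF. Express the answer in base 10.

308

360 = 00000101101000
10131 = 10011110010011
→ | → 10011111111011 = 10235
0x26CF = 10011011001111
→ ^ → 00000100110100 = 308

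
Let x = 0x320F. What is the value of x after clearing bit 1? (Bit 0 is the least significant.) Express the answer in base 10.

12813

x = 11001000001111
bit 1 is currently 1; clear it via x & ~(1 << 1) = x & ~2
→ 11001000001101 = 12813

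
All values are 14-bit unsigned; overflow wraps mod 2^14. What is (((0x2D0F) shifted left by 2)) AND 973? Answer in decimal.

0x2D0F = 10110100001111
→ shifted left by 2 (mod 2^14) → 11010000111100 = 13372
973 = 00001111001101
→ AND → 00000000001100 = 12

12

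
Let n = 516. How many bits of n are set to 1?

516 = 1000000100
Count the 1s: 1 + 1 = 2

2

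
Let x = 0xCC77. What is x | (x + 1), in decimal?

52351

x = 1100110001110111 = 52343
x + 1 = 1100110001111000
OR    = 1100110001111111 = 52351
(x | (x + 1) sets the lowest cleared bit.)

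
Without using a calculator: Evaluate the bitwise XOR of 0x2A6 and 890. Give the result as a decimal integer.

476

0x2A6 = 1010100110
890 = 1101111010
XOR → 0111011100 = 476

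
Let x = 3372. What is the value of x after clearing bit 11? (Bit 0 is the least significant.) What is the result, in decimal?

x = 110100101100
bit 11 is currently 1; clear it via x & ~(1 << 11) = x & ~2048
→ 010100101100 = 1324

1324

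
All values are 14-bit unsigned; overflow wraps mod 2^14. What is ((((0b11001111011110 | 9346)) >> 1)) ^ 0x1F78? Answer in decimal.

1175

0b11001111011110 = 11001111011110
9346 = 10010010000010
→ | → 11011111011110 = 14302
→ >> 1 → 01101111101111 = 7151
0x1F78 = 01111101111000
→ ^ → 00010010010111 = 1175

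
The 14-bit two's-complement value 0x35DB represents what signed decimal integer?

-2597

pattern = 11010111011011 (MSB is 1 ⇒ negative)
Invert: 00101000100100, add 1 → 00101000100101 = 2597, so the value is -2597.
(Equivalently: 13787 - 2^14 = 13787 - 16384 = -2597.)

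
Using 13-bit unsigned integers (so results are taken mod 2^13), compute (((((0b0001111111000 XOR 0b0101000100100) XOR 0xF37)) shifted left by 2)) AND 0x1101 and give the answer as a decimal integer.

4352

0b0001111111000 = 0001111111000
0b0101000100100 = 0101000100100
→ XOR → 0100111011100 = 2524
0xF37 = 0111100110111
→ XOR → 0011011101011 = 1771
→ shifted left by 2 (mod 2^13) → 1101110101100 = 7084
0x1101 = 1000100000001
→ AND → 1000100000000 = 4352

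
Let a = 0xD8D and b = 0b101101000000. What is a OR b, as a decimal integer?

4045

0xD8D = 110110001101
b = 101101000000
 OR → 111111001101 = 4045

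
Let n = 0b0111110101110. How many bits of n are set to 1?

9

n = 111110101110
Count the 1s: 1 + 1 + 1 + 1 + 1 + 1 + 1 + 1 + 1 = 9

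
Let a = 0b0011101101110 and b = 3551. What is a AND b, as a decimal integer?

a = 011101101110
3551 = 110111011111
AND → 010101001110 = 1358

1358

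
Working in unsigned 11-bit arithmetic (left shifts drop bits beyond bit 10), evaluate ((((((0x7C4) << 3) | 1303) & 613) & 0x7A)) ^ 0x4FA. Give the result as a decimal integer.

1242

0x7C4 = 11111000100
→ << 3 (mod 2^11) → 11000100000 = 1568
1303 = 10100010111
→ | → 11100110111 = 1847
613 = 01001100101
→ & → 01000100101 = 549
0x7A = 00001111010
→ & → 00000100000 = 32
0x4FA = 10011111010
→ ^ → 10011011010 = 1242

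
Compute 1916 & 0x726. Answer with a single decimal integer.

1828

1916 = 11101111100
0x726 = 11100100110
AND → 11100100100 = 1828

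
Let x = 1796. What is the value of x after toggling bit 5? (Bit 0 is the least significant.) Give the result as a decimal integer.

x = 0011100000100
bit 5 is currently 0; toggle it via x ^ (1 << 5) = x ^ 32
→ 0011100100100 = 1828

1828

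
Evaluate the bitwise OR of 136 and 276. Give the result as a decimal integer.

412

136 = 010001000
276 = 100010100
 OR → 110011100 = 412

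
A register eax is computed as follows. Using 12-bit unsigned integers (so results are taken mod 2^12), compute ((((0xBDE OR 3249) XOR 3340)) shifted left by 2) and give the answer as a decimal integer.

0xBDE = 101111011110
3249 = 110010110001
→ OR → 111111111111 = 4095
3340 = 110100001100
→ XOR → 001011110011 = 755
→ shifted left by 2 (mod 2^12) → 101111001100 = 3020

3020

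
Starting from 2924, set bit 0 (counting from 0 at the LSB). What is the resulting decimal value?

x = 0101101101100
bit 0 is currently 0; set it via x | (1 << 0) = x | 1
→ 0101101101101 = 2925

2925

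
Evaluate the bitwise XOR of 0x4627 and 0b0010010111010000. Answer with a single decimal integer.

25591

0x4627 = 100011000100111
b = 010010111010000
XOR → 110001111110111 = 25591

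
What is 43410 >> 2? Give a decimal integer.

10852

43410 = 1010100110010010
shift right by 2 → 0010101001100100 = 10852
(equivalently, floor(43410 / 4))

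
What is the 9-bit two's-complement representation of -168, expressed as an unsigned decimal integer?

344

168 in 9 bits: 010101000
Invert: 101010111
Add 1:  101011000 = 344
(Check: 2^9 - 168 = 512 - 168 = 344.)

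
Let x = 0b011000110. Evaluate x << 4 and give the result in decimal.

3168

x = 000011000110
shift left by 4 → 110001100000 = 3168
(equivalently, 198 × 2^4 = 198 × 16)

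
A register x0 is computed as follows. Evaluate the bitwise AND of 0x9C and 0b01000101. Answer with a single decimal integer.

0x9C = 10011100
b = 01000101
AND → 00000100 = 4

4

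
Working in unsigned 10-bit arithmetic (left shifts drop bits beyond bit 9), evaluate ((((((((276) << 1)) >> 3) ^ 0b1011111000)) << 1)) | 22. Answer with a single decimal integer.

382

276 = 0100010100
→ << 1 (mod 2^10) → 1000101000 = 552
→ >> 3 → 0001000101 = 69
0b1011111000 = 1011111000
→ ^ → 1010111101 = 701
→ << 1 (mod 2^10) → 0101111010 = 378
22 = 0000010110
→ | → 0101111110 = 382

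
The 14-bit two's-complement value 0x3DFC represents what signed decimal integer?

-516

pattern = 11110111111100 (MSB is 1 ⇒ negative)
Invert: 00001000000011, add 1 → 00001000000100 = 516, so the value is -516.
(Equivalently: 15868 - 2^14 = 15868 - 16384 = -516.)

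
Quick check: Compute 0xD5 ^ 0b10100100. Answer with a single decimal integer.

113

0xD5 = 11010101
b = 10100100
XOR → 01110001 = 113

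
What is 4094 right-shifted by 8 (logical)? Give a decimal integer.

15

4094 = 111111111110
shift right by 8 → 000000001111 = 15
(equivalently, floor(4094 / 256))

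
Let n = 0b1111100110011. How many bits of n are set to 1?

9

n = 1111100110011
Count the 1s: 1 + 1 + 1 + 1 + 1 + 1 + 1 + 1 + 1 = 9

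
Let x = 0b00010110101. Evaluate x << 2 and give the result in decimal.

x = 0010110101
shift left by 2 → 1011010100 = 724
(equivalently, 181 × 2^2 = 181 × 4)

724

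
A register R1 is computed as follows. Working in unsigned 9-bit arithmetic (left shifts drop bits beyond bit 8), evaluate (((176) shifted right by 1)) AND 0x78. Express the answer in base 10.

176 = 010110000
→ shifted right by 1 → 001011000 = 88
0x78 = 001111000
→ AND → 001011000 = 88

88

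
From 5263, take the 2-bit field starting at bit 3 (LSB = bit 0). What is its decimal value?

1

v = 1010010001111
Shift right by 3: 1010010001
Mask low 2 bits: 01 = 1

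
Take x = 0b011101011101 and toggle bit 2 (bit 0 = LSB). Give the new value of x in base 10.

1881

x = 011101011101
bit 2 is currently 1; toggle it via x ^ (1 << 2) = x ^ 4
→ 011101011001 = 1881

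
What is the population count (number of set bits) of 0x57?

5

0x57 = 1010111
Count the 1s: 1 + 1 + 1 + 1 + 1 = 5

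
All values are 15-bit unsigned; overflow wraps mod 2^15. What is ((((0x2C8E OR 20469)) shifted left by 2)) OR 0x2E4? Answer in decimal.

0x2C8E = 010110010001110
20469 = 100111111110101
→ OR → 110111111111111 = 28671
→ shifted left by 2 (mod 2^15) → 011111111111100 = 16380
0x2E4 = 000001011100100
→ OR → 011111111111100 = 16380

16380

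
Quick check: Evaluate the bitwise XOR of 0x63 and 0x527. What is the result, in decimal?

1348

0x63 = 00001100011
0x527 = 10100100111
XOR → 10101000100 = 1348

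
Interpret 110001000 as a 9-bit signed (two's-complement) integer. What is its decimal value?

pattern = 110001000 (MSB is 1 ⇒ negative)
Invert: 001110111, add 1 → 001111000 = 120, so the value is -120.
(Equivalently: 392 - 2^9 = 392 - 512 = -120.)

-120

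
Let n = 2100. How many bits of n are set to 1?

2100 = 100000110100
Count the 1s: 1 + 1 + 1 + 1 = 4

4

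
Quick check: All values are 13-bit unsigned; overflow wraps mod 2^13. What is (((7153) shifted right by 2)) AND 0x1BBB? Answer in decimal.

7153 = 1101111110001
→ shifted right by 2 → 0011011111100 = 1788
0x1BBB = 1101110111011
→ AND → 0001010111000 = 696

696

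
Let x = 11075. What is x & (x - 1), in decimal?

x = 10101101000011 = 11075
x - 1 = 10101101000010
AND   = 10101101000010 = 11074
(x & (x - 1) clears the lowest set bit of x.)

11074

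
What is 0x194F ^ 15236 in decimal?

8907

0x194F = 01100101001111
15236 = 11101110000100
XOR → 10001011001011 = 8907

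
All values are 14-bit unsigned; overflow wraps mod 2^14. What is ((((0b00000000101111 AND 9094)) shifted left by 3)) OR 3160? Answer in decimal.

3192

0b00000000101111 = 00000000101111
9094 = 10001110000110
→ AND → 00000000000110 = 6
→ shifted left by 3 (mod 2^14) → 00000000110000 = 48
3160 = 00110001011000
→ OR → 00110001111000 = 3192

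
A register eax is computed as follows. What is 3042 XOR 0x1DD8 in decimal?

5690

3042 = 0101111100010
0x1DD8 = 1110111011000
XOR → 1011000111010 = 5690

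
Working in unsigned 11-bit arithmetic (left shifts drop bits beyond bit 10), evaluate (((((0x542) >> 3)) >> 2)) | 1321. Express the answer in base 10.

0x542 = 10101000010
→ >> 3 → 00010101000 = 168
→ >> 2 → 00000101010 = 42
1321 = 10100101001
→ | → 10100101011 = 1323

1323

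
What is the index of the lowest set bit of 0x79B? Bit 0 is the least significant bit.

0x79B = 11110011011
Trailing zeros: 0, so the lowest set bit is bit 0 (value 1).

0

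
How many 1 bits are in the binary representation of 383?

383 = 101111111
Count the 1s: 1 + 1 + 1 + 1 + 1 + 1 + 1 + 1 = 8

8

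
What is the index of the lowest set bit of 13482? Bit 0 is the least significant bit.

1

13482 = 11010010101010
Trailing zeros: 1, so the lowest set bit is bit 1 (value 2).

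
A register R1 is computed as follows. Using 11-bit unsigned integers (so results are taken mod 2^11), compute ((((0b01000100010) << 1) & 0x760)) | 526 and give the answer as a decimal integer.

0b01000100010 = 01000100010
→ << 1 (mod 2^11) → 10001000100 = 1092
0x760 = 11101100000
→ & → 10001000000 = 1088
526 = 01000001110
→ | → 11001001110 = 1614

1614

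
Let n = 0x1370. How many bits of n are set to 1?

0x1370 = 1001101110000
Count the 1s: 1 + 1 + 1 + 1 + 1 + 1 = 6

6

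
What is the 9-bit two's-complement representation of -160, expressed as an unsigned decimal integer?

352

160 in 9 bits: 010100000
Invert: 101011111
Add 1:  101100000 = 352
(Check: 2^9 - 160 = 512 - 160 = 352.)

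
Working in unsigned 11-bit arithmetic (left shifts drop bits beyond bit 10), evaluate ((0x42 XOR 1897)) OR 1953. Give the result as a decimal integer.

1963

0x42 = 00001000010
1897 = 11101101001
→ XOR → 11100101011 = 1835
1953 = 11110100001
→ OR → 11110101011 = 1963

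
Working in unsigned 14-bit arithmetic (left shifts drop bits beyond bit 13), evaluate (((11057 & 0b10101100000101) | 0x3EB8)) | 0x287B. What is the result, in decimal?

16379

11057 = 10101100110001
0b10101100000101 = 10101100000101
→ & → 10101100000001 = 11009
0x3EB8 = 11111010111000
→ | → 11111110111001 = 16313
0x287B = 10100001111011
→ | → 11111111111011 = 16379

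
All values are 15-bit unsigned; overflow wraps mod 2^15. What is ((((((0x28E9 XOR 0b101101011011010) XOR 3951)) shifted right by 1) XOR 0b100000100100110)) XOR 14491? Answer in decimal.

18195

0x28E9 = 010100011101001
0b101101011011010 = 101101011011010
→ XOR → 111001000110011 = 29235
3951 = 000111101101111
→ XOR → 111110101011100 = 32092
→ shifted right by 1 → 011111010101110 = 16046
0b100000100100110 = 100000100100110
→ XOR → 111111110001000 = 32648
14491 = 011100010011011
→ XOR → 100011100010011 = 18195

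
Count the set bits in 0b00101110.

n = 101110
Count the 1s: 1 + 1 + 1 + 1 = 4

4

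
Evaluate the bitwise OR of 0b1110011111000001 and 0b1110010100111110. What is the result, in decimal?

59391

a = 1110011111000001
b = 1110010100111110
 OR → 1110011111111111 = 59391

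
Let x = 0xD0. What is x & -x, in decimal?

16

x = 11010000 = 208
-x (two's complement) = …00110000
AND   = 00010000 = 16
(x & -x isolates the lowest set bit of x.)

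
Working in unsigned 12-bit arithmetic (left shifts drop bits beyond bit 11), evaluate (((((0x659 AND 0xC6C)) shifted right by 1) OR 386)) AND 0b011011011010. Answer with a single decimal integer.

0x659 = 011001011001
0xC6C = 110001101100
→ AND → 010001001000 = 1096
→ shifted right by 1 → 001000100100 = 548
386 = 000110000010
→ OR → 001110100110 = 934
0b011011011010 = 011011011010
→ AND → 001010000010 = 642

642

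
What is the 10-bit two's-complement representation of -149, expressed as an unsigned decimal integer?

149 in 10 bits: 0010010101
Invert: 1101101010
Add 1:  1101101011 = 875
(Check: 2^10 - 149 = 1024 - 149 = 875.)

875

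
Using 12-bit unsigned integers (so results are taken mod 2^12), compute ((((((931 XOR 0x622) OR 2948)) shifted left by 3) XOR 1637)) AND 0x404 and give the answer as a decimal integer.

931 = 001110100011
0x622 = 011000100010
→ XOR → 010110000001 = 1409
2948 = 101110000100
→ OR → 111110000101 = 3973
→ shifted left by 3 (mod 2^12) → 110000101000 = 3112
1637 = 011001100101
→ XOR → 101001001101 = 2637
0x404 = 010000000100
→ AND → 000000000100 = 4

4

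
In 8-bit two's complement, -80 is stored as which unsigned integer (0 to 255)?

176

80 in 8 bits: 01010000
Invert: 10101111
Add 1:  10110000 = 176
(Check: 2^8 - 80 = 256 - 80 = 176.)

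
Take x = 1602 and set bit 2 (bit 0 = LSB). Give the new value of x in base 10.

1606

x = 11001000010
bit 2 is currently 0; set it via x | (1 << 2) = x | 4
→ 11001000110 = 1606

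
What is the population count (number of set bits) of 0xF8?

5

0xF8 = 11111000
Count the 1s: 1 + 1 + 1 + 1 + 1 = 5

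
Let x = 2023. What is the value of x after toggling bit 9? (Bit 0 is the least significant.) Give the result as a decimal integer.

1511

x = 11111100111
bit 9 is currently 1; toggle it via x ^ (1 << 9) = x ^ 512
→ 10111100111 = 1511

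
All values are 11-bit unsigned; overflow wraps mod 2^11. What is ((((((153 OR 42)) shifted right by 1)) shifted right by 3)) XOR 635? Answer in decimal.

153 = 00010011001
42 = 00000101010
→ OR → 00010111011 = 187
→ shifted right by 1 → 00001011101 = 93
→ shifted right by 3 → 00000001011 = 11
635 = 01001111011
→ XOR → 01001110000 = 624

624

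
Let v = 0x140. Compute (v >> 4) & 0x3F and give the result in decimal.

v = 0101000000
Shift right by 4: 010100
Mask low 6 bits: 010100 = 20

20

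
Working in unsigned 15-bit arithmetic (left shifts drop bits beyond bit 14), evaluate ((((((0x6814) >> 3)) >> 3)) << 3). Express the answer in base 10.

3328

0x6814 = 110100000010100
→ >> 3 → 000110100000010 = 3330
→ >> 3 → 000000110100000 = 416
→ << 3 (mod 2^15) → 000110100000000 = 3328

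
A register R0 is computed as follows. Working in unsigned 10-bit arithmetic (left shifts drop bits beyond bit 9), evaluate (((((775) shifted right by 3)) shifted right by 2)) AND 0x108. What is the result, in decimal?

775 = 1100000111
→ shifted right by 3 → 0001100000 = 96
→ shifted right by 2 → 0000011000 = 24
0x108 = 0100001000
→ AND → 0000001000 = 8

8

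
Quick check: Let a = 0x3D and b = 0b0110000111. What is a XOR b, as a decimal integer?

0x3D = 000111101
b = 110000111
XOR → 110111010 = 442

442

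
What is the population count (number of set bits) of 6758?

7

6758 = 1101001100110
Count the 1s: 1 + 1 + 1 + 1 + 1 + 1 + 1 = 7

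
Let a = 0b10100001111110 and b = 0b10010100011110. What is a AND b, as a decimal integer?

a = 10100001111110
b = 10010100011110
AND → 10000000011110 = 8222

8222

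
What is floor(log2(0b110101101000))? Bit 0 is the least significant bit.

0b110101101000 = 110101101000
The topmost 1 is at position 11 (since 2^11 = 2048 ≤ 3432 < 4096).

11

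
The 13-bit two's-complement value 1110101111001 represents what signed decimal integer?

pattern = 1110101111001 (MSB is 1 ⇒ negative)
Invert: 0001010000110, add 1 → 0001010000111 = 647, so the value is -647.
(Equivalently: 7545 - 2^13 = 7545 - 8192 = -647.)

-647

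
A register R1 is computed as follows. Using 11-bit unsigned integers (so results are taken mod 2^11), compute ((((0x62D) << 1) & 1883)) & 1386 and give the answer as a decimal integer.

1098

0x62D = 11000101101
→ << 1 (mod 2^11) → 10001011010 = 1114
1883 = 11101011011
→ & → 10001011010 = 1114
1386 = 10101101010
→ & → 10001001010 = 1098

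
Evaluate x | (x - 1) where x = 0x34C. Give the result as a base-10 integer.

x = 1101001100 = 844
x - 1 = 1101001011
OR    = 1101001111 = 847
(x | (x - 1) sets all bits below the lowest set bit.)

847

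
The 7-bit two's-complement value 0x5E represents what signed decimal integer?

pattern = 1011110 (MSB is 1 ⇒ negative)
Invert: 0100001, add 1 → 0100010 = 34, so the value is -34.
(Equivalently: 94 - 2^7 = 94 - 128 = -34.)

-34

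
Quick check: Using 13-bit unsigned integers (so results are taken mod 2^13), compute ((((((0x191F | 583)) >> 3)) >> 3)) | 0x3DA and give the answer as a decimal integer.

1023

0x191F = 1100100011111
583 = 0001001000111
→ | → 1101101011111 = 7007
→ >> 3 → 0001101101011 = 875
→ >> 3 → 0000001101101 = 109
0x3DA = 0001111011010
→ | → 0001111111111 = 1023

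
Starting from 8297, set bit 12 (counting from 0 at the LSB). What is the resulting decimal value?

12393

x = 0010000001101001
bit 12 is currently 0; set it via x | (1 << 12) = x | 4096
→ 0011000001101001 = 12393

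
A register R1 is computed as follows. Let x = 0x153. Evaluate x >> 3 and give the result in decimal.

42

0x153 = 101010011
shift right by 3 → 000101010 = 42
(equivalently, floor(339 / 8))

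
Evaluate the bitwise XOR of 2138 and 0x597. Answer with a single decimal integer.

3533

2138 = 100001011010
0x597 = 010110010111
XOR → 110111001101 = 3533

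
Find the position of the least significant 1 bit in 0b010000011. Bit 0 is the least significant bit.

0

0b010000011 = 10000011
Trailing zeros: 0, so the lowest set bit is bit 0 (value 1).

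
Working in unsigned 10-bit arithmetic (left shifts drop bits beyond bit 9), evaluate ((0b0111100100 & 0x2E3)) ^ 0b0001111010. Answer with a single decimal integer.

0b0111100100 = 0111100100
0x2E3 = 1011100011
→ & → 0011100000 = 224
0b0001111010 = 0001111010
→ ^ → 0010011010 = 154

154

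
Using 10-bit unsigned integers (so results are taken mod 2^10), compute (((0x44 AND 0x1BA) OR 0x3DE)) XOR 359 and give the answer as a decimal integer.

697

0x44 = 0001000100
0x1BA = 0110111010
→ AND → 0000000000 = 0
0x3DE = 1111011110
→ OR → 1111011110 = 990
359 = 0101100111
→ XOR → 1010111001 = 697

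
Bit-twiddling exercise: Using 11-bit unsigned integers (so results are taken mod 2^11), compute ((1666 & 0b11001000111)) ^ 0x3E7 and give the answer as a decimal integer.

1509

1666 = 11010000010
0b11001000111 = 11001000111
→ & → 11000000010 = 1538
0x3E7 = 01111100111
→ ^ → 10111100101 = 1509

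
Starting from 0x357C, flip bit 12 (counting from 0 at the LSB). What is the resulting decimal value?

x = 011010101111100
bit 12 is currently 1; toggle it via x ^ (1 << 12) = x ^ 4096
→ 010010101111100 = 9596

9596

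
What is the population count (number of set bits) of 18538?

6

18538 = 100100001101010
Count the 1s: 1 + 1 + 1 + 1 + 1 + 1 = 6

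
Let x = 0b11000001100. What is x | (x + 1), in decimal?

x = 11000001100 = 1548
x + 1 = 11000001101
OR    = 11000001101 = 1549
(x | (x + 1) sets the lowest cleared bit.)

1549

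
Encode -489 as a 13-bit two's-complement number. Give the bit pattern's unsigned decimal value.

489 in 13 bits: 0000111101001
Invert: 1111000010110
Add 1:  1111000010111 = 7703
(Check: 2^13 - 489 = 8192 - 489 = 7703.)

7703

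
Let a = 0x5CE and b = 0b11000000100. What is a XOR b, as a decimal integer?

0x5CE = 10111001110
b = 11000000100
XOR → 01111001010 = 970

970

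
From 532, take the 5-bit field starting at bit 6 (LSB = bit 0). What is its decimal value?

8

v = 01000010100
Shift right by 6: 01000
Mask low 5 bits: 01000 = 8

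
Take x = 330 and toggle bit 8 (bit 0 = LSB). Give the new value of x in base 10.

74

x = 00101001010
bit 8 is currently 1; toggle it via x ^ (1 << 8) = x ^ 256
→ 00001001010 = 74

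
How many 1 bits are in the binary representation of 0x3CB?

7

0x3CB = 1111001011
Count the 1s: 1 + 1 + 1 + 1 + 1 + 1 + 1 = 7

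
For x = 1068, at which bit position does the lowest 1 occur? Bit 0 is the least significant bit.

1068 = 10000101100
Trailing zeros: 2, so the lowest set bit is bit 2 (value 4).

2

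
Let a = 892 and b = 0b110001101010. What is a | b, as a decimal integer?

3966

892 = 001101111100
b = 110001101010
 OR → 111101111110 = 3966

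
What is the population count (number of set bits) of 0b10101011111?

n = 10101011111
Count the 1s: 1 + 1 + 1 + 1 + 1 + 1 + 1 + 1 = 8

8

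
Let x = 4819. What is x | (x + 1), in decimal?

4823

x = 1001011010011 = 4819
x + 1 = 1001011010100
OR    = 1001011010111 = 4823
(x | (x + 1) sets the lowest cleared bit.)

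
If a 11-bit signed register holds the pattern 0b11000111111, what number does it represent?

-449

pattern = 11000111111 (MSB is 1 ⇒ negative)
Invert: 00111000000, add 1 → 00111000001 = 449, so the value is -449.
(Equivalently: 1599 - 2^11 = 1599 - 2048 = -449.)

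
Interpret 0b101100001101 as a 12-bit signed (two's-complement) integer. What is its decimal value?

-1267

pattern = 101100001101 (MSB is 1 ⇒ negative)
Invert: 010011110010, add 1 → 010011110011 = 1267, so the value is -1267.
(Equivalently: 2829 - 2^12 = 2829 - 4096 = -1267.)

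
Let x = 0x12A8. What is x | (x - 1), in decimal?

x = 1001010101000 = 4776
x - 1 = 1001010100111
OR    = 1001010101111 = 4783
(x | (x - 1) sets all bits below the lowest set bit.)

4783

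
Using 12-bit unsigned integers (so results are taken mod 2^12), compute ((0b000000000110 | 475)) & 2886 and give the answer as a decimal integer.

326

0b000000000110 = 000000000110
475 = 000111011011
→ | → 000111011111 = 479
2886 = 101101000110
→ & → 000101000110 = 326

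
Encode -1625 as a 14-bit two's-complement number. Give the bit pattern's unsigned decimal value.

1625 in 14 bits: 00011001011001
Invert: 11100110100110
Add 1:  11100110100111 = 14759
(Check: 2^14 - 1625 = 16384 - 1625 = 14759.)

14759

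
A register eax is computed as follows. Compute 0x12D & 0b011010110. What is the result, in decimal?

0x12D = 100101101
b = 011010110
AND → 000000100 = 4

4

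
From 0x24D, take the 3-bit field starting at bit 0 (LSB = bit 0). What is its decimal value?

v = 1001001101
Shift right by 0: 1001001101
Mask low 3 bits: 101 = 5

5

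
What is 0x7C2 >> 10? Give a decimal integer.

0x7C2 = 11111000010
shift right by 10 → 00000000001 = 1
(equivalently, floor(1986 / 1024))

1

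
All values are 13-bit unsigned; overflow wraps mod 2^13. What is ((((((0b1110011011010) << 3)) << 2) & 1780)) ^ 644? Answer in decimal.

0b1110011011010 = 1110011011010
→ << 3 (mod 2^13) → 0011011010000 = 1744
→ << 2 (mod 2^13) → 1101101000000 = 6976
1780 = 0011011110100
→ & → 0001001000000 = 576
644 = 0001010000100
→ ^ → 0000011000100 = 196

196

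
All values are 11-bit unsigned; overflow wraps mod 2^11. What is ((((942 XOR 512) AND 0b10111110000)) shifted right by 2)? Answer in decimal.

104

942 = 01110101110
512 = 01000000000
→ XOR → 00110101110 = 430
0b10111110000 = 10111110000
→ AND → 00110100000 = 416
→ shifted right by 2 → 00001101000 = 104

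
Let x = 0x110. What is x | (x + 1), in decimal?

273

x = 100010000 = 272
x + 1 = 100010001
OR    = 100010001 = 273
(x | (x + 1) sets the lowest cleared bit.)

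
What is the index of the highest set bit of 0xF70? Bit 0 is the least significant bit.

0xF70 = 111101110000
The topmost 1 is at position 11 (since 2^11 = 2048 ≤ 3952 < 4096).

11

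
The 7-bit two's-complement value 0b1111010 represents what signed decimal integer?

-6

pattern = 1111010 (MSB is 1 ⇒ negative)
Invert: 0000101, add 1 → 0000110 = 6, so the value is -6.
(Equivalently: 122 - 2^7 = 122 - 128 = -6.)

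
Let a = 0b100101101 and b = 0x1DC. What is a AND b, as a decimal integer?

a = 100101101
0x1DC = 111011100
AND → 100001100 = 268

268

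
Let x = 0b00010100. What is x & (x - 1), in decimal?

x = 10100 = 20
x - 1 = 10011
AND   = 10000 = 16
(x & (x - 1) clears the lowest set bit of x.)

16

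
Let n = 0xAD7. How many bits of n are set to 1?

0xAD7 = 101011010111
Count the 1s: 1 + 1 + 1 + 1 + 1 + 1 + 1 + 1 = 8

8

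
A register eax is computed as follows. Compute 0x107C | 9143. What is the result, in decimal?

0x107C = 01000001111100
9143 = 10001110110111
 OR → 11001111111111 = 13311

13311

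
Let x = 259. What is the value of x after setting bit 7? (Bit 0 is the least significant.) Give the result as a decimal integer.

x = 100000011
bit 7 is currently 0; set it via x | (1 << 7) = x | 128
→ 110000011 = 387

387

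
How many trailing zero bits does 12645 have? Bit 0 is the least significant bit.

0

12645 = 11000101100101
Trailing zeros: 0, so the lowest set bit is bit 0 (value 1).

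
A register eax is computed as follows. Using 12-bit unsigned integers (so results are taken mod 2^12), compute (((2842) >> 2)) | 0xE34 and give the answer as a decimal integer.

3830

2842 = 101100011010
→ >> 2 → 001011000110 = 710
0xE34 = 111000110100
→ | → 111011110110 = 3830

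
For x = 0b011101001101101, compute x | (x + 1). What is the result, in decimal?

14959

x = 11101001101101 = 14957
x + 1 = 11101001101110
OR    = 11101001101111 = 14959
(x | (x + 1) sets the lowest cleared bit.)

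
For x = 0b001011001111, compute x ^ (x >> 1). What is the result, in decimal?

936

x = 1011001111 = 719
x>>1 = 0101100111
XOR  = 1110101000 = 936
(x ^ (x >> 1) gives the standard binary-reflected Gray code of x.)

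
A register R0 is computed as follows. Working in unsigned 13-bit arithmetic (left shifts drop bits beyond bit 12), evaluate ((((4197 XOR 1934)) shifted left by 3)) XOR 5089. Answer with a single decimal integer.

3257

4197 = 1000001100101
1934 = 0011110001110
→ XOR → 1011111101011 = 6123
→ shifted left by 3 (mod 2^13) → 1111101011000 = 8024
5089 = 1001111100001
→ XOR → 0110010111001 = 3257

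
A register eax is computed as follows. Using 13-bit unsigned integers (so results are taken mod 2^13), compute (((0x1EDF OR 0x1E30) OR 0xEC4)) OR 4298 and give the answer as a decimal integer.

7935

0x1EDF = 1111011011111
0x1E30 = 1111000110000
→ OR → 1111011111111 = 7935
0xEC4 = 0111011000100
→ OR → 1111011111111 = 7935
4298 = 1000011001010
→ OR → 1111011111111 = 7935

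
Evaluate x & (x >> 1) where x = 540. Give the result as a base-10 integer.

x = 1000011100 = 540
x>>1 = 0100001110
AND  = 0000001100 = 12
(x & (x >> 1) has a 1 wherever x has two consecutive 1 bits.)

12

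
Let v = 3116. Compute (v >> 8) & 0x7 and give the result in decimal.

v = 0110000101100
Shift right by 8: 01100
Mask low 3 bits: 100 = 4

4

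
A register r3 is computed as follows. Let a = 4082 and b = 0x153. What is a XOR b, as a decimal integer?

3745

4082 = 111111110010
0x153 = 000101010011
XOR → 111010100001 = 3745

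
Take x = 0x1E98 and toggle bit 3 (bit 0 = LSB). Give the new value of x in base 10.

x = 1111010011000
bit 3 is currently 1; toggle it via x ^ (1 << 3) = x ^ 8
→ 1111010010000 = 7824

7824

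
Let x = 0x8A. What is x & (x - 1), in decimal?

x = 10001010 = 138
x - 1 = 10001001
AND   = 10001000 = 136
(x & (x - 1) clears the lowest set bit of x.)

136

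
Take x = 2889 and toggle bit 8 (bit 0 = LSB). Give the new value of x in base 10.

2633

x = 00101101001001
bit 8 is currently 1; toggle it via x ^ (1 << 8) = x ^ 256
→ 00101001001001 = 2633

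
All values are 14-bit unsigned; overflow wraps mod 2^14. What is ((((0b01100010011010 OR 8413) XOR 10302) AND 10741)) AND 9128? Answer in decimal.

160

0b01100010011010 = 01100010011010
8413 = 10000011011101
→ OR → 11100011011111 = 14559
10302 = 10100000111110
→ XOR → 01000011100001 = 4321
10741 = 10100111110101
→ AND → 00000011100001 = 225
9128 = 10001110101000
→ AND → 00000010100000 = 160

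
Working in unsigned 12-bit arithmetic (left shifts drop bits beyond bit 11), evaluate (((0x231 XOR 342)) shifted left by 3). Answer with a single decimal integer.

2872

0x231 = 001000110001
342 = 000101010110
→ XOR → 001101100111 = 871
→ shifted left by 3 (mod 2^12) → 101100111000 = 2872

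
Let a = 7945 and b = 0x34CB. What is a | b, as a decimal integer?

16331

7945 = 01111100001001
0x34CB = 11010011001011
 OR → 11111111001011 = 16331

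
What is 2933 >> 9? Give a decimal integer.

5

2933 = 101101110101
shift right by 9 → 000000000101 = 5
(equivalently, floor(2933 / 512))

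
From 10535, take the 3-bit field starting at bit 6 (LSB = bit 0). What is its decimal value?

4

v = 10100100100111
Shift right by 6: 10100100
Mask low 3 bits: 100 = 4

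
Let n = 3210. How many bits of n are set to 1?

3210 = 110010001010
Count the 1s: 1 + 1 + 1 + 1 + 1 = 5

5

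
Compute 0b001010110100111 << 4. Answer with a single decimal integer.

x = 00001010110100111
shift left by 4 → 10101101001110000 = 88688
(equivalently, 5543 × 2^4 = 5543 × 16)

88688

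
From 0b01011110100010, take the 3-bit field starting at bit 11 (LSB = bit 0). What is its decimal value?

v = 01011110100010
Shift right by 11: 010
Mask low 3 bits: 010 = 2

2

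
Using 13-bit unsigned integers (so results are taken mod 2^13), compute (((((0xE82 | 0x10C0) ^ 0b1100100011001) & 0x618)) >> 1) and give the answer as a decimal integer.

0xE82 = 0111010000010
0x10C0 = 1000011000000
→ | → 1111011000010 = 7874
0b1100100011001 = 1100100011001
→ ^ → 0011111011011 = 2011
0x618 = 0011000011000
→ & → 0011000011000 = 1560
→ >> 1 → 0001100001100 = 780

780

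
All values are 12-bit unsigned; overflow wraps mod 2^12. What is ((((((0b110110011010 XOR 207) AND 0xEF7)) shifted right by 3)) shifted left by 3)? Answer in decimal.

3152

0b110110011010 = 110110011010
207 = 000011001111
→ XOR → 110101010101 = 3413
0xEF7 = 111011110111
→ AND → 110001010101 = 3157
→ shifted right by 3 → 000110001010 = 394
→ shifted left by 3 (mod 2^12) → 110001010000 = 3152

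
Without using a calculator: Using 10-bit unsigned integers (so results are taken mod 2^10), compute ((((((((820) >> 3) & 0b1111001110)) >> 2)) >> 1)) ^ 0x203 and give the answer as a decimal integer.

820 = 1100110100
→ >> 3 → 0001100110 = 102
0b1111001110 = 1111001110
→ & → 0001000110 = 70
→ >> 2 → 0000010001 = 17
→ >> 1 → 0000001000 = 8
0x203 = 1000000011
→ ^ → 1000001011 = 523

523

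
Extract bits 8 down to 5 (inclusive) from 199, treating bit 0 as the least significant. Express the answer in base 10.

v = 0000011000111
Shift right by 5: 00000110
Mask low 4 bits: 0110 = 6

6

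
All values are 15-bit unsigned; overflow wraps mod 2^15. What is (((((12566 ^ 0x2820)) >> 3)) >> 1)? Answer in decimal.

12566 = 011000100010110
0x2820 = 010100000100000
→ ^ → 001100100110110 = 6454
→ >> 3 → 000001100100110 = 806
→ >> 1 → 000000110010011 = 403

403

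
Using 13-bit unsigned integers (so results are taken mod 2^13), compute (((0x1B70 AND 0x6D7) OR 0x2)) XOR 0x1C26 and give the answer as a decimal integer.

0x1B70 = 1101101110000
0x6D7 = 0011011010111
→ AND → 0001001010000 = 592
0x2 = 0000000000010
→ OR → 0001001010010 = 594
0x1C26 = 1110000100110
→ XOR → 1111001110100 = 7796

7796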